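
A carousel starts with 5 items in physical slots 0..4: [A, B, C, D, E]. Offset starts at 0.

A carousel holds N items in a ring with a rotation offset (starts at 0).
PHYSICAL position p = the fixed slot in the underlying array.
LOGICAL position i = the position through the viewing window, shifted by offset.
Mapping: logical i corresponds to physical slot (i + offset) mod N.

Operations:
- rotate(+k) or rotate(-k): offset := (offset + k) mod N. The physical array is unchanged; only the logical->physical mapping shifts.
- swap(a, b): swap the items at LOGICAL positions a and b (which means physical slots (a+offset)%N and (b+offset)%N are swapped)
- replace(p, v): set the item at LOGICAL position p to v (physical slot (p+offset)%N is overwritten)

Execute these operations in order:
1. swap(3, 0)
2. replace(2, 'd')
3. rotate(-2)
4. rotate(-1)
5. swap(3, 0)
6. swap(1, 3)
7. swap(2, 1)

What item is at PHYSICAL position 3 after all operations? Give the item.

After op 1 (swap(3, 0)): offset=0, physical=[D,B,C,A,E], logical=[D,B,C,A,E]
After op 2 (replace(2, 'd')): offset=0, physical=[D,B,d,A,E], logical=[D,B,d,A,E]
After op 3 (rotate(-2)): offset=3, physical=[D,B,d,A,E], logical=[A,E,D,B,d]
After op 4 (rotate(-1)): offset=2, physical=[D,B,d,A,E], logical=[d,A,E,D,B]
After op 5 (swap(3, 0)): offset=2, physical=[d,B,D,A,E], logical=[D,A,E,d,B]
After op 6 (swap(1, 3)): offset=2, physical=[A,B,D,d,E], logical=[D,d,E,A,B]
After op 7 (swap(2, 1)): offset=2, physical=[A,B,D,E,d], logical=[D,E,d,A,B]

Answer: E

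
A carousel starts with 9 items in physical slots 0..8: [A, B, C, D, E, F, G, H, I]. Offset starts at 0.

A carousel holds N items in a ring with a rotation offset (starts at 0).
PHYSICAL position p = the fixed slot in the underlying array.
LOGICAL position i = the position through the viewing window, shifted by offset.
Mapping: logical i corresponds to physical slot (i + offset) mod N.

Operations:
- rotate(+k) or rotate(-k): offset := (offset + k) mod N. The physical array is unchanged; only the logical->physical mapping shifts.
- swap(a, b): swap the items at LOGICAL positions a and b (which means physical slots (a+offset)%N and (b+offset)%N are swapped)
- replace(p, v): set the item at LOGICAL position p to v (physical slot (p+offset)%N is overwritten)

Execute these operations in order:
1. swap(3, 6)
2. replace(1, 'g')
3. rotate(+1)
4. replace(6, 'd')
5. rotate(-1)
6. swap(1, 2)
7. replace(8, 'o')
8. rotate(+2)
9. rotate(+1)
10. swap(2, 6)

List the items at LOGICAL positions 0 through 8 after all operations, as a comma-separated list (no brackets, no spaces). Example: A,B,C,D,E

After op 1 (swap(3, 6)): offset=0, physical=[A,B,C,G,E,F,D,H,I], logical=[A,B,C,G,E,F,D,H,I]
After op 2 (replace(1, 'g')): offset=0, physical=[A,g,C,G,E,F,D,H,I], logical=[A,g,C,G,E,F,D,H,I]
After op 3 (rotate(+1)): offset=1, physical=[A,g,C,G,E,F,D,H,I], logical=[g,C,G,E,F,D,H,I,A]
After op 4 (replace(6, 'd')): offset=1, physical=[A,g,C,G,E,F,D,d,I], logical=[g,C,G,E,F,D,d,I,A]
After op 5 (rotate(-1)): offset=0, physical=[A,g,C,G,E,F,D,d,I], logical=[A,g,C,G,E,F,D,d,I]
After op 6 (swap(1, 2)): offset=0, physical=[A,C,g,G,E,F,D,d,I], logical=[A,C,g,G,E,F,D,d,I]
After op 7 (replace(8, 'o')): offset=0, physical=[A,C,g,G,E,F,D,d,o], logical=[A,C,g,G,E,F,D,d,o]
After op 8 (rotate(+2)): offset=2, physical=[A,C,g,G,E,F,D,d,o], logical=[g,G,E,F,D,d,o,A,C]
After op 9 (rotate(+1)): offset=3, physical=[A,C,g,G,E,F,D,d,o], logical=[G,E,F,D,d,o,A,C,g]
After op 10 (swap(2, 6)): offset=3, physical=[F,C,g,G,E,A,D,d,o], logical=[G,E,A,D,d,o,F,C,g]

Answer: G,E,A,D,d,o,F,C,g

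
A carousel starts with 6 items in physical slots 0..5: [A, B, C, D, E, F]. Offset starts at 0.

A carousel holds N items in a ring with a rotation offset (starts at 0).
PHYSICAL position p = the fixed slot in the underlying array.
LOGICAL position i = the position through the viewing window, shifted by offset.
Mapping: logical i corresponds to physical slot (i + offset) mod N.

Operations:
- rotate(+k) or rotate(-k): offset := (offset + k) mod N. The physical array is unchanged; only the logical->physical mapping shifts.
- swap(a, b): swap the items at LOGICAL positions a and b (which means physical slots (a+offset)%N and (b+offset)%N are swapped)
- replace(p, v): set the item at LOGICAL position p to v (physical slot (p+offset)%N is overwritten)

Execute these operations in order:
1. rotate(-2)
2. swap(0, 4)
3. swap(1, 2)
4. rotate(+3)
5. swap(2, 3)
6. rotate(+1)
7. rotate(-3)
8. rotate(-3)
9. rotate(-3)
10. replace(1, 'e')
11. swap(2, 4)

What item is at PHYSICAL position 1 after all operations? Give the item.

Answer: C

Derivation:
After op 1 (rotate(-2)): offset=4, physical=[A,B,C,D,E,F], logical=[E,F,A,B,C,D]
After op 2 (swap(0, 4)): offset=4, physical=[A,B,E,D,C,F], logical=[C,F,A,B,E,D]
After op 3 (swap(1, 2)): offset=4, physical=[F,B,E,D,C,A], logical=[C,A,F,B,E,D]
After op 4 (rotate(+3)): offset=1, physical=[F,B,E,D,C,A], logical=[B,E,D,C,A,F]
After op 5 (swap(2, 3)): offset=1, physical=[F,B,E,C,D,A], logical=[B,E,C,D,A,F]
After op 6 (rotate(+1)): offset=2, physical=[F,B,E,C,D,A], logical=[E,C,D,A,F,B]
After op 7 (rotate(-3)): offset=5, physical=[F,B,E,C,D,A], logical=[A,F,B,E,C,D]
After op 8 (rotate(-3)): offset=2, physical=[F,B,E,C,D,A], logical=[E,C,D,A,F,B]
After op 9 (rotate(-3)): offset=5, physical=[F,B,E,C,D,A], logical=[A,F,B,E,C,D]
After op 10 (replace(1, 'e')): offset=5, physical=[e,B,E,C,D,A], logical=[A,e,B,E,C,D]
After op 11 (swap(2, 4)): offset=5, physical=[e,C,E,B,D,A], logical=[A,e,C,E,B,D]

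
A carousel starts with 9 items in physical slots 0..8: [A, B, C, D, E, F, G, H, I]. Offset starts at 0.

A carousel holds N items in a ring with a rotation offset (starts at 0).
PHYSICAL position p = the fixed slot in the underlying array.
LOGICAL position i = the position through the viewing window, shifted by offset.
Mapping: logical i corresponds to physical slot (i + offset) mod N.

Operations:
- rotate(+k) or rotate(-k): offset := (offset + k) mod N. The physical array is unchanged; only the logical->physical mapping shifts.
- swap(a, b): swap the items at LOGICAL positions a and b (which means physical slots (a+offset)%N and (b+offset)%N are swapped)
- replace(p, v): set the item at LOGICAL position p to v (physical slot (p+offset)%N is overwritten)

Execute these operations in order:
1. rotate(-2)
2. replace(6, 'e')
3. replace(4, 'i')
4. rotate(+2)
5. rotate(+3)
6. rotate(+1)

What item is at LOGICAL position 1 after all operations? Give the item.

Answer: F

Derivation:
After op 1 (rotate(-2)): offset=7, physical=[A,B,C,D,E,F,G,H,I], logical=[H,I,A,B,C,D,E,F,G]
After op 2 (replace(6, 'e')): offset=7, physical=[A,B,C,D,e,F,G,H,I], logical=[H,I,A,B,C,D,e,F,G]
After op 3 (replace(4, 'i')): offset=7, physical=[A,B,i,D,e,F,G,H,I], logical=[H,I,A,B,i,D,e,F,G]
After op 4 (rotate(+2)): offset=0, physical=[A,B,i,D,e,F,G,H,I], logical=[A,B,i,D,e,F,G,H,I]
After op 5 (rotate(+3)): offset=3, physical=[A,B,i,D,e,F,G,H,I], logical=[D,e,F,G,H,I,A,B,i]
After op 6 (rotate(+1)): offset=4, physical=[A,B,i,D,e,F,G,H,I], logical=[e,F,G,H,I,A,B,i,D]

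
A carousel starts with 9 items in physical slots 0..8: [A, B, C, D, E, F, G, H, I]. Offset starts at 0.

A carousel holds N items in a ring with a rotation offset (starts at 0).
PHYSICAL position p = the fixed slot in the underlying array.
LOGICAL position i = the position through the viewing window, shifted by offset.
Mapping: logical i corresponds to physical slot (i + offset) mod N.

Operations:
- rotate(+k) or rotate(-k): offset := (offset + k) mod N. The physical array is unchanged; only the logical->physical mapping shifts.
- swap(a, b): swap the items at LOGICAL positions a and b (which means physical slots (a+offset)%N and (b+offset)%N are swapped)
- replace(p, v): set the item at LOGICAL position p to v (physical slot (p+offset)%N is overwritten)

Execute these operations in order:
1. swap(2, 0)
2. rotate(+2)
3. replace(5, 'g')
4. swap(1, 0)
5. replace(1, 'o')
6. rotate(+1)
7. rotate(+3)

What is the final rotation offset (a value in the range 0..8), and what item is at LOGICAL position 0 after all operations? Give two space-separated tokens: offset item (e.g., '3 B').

After op 1 (swap(2, 0)): offset=0, physical=[C,B,A,D,E,F,G,H,I], logical=[C,B,A,D,E,F,G,H,I]
After op 2 (rotate(+2)): offset=2, physical=[C,B,A,D,E,F,G,H,I], logical=[A,D,E,F,G,H,I,C,B]
After op 3 (replace(5, 'g')): offset=2, physical=[C,B,A,D,E,F,G,g,I], logical=[A,D,E,F,G,g,I,C,B]
After op 4 (swap(1, 0)): offset=2, physical=[C,B,D,A,E,F,G,g,I], logical=[D,A,E,F,G,g,I,C,B]
After op 5 (replace(1, 'o')): offset=2, physical=[C,B,D,o,E,F,G,g,I], logical=[D,o,E,F,G,g,I,C,B]
After op 6 (rotate(+1)): offset=3, physical=[C,B,D,o,E,F,G,g,I], logical=[o,E,F,G,g,I,C,B,D]
After op 7 (rotate(+3)): offset=6, physical=[C,B,D,o,E,F,G,g,I], logical=[G,g,I,C,B,D,o,E,F]

Answer: 6 G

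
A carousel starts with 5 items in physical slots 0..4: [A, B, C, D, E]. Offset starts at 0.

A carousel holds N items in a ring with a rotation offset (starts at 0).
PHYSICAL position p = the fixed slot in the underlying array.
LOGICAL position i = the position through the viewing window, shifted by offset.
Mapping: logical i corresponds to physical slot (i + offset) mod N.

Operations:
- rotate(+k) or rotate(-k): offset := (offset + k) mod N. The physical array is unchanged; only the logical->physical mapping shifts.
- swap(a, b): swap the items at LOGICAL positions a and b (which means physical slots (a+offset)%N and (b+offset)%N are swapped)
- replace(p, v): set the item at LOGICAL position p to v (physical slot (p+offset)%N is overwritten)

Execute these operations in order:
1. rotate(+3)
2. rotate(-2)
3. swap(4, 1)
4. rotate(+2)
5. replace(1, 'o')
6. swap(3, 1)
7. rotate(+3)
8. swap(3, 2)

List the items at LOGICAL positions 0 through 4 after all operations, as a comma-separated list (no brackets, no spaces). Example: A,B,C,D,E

After op 1 (rotate(+3)): offset=3, physical=[A,B,C,D,E], logical=[D,E,A,B,C]
After op 2 (rotate(-2)): offset=1, physical=[A,B,C,D,E], logical=[B,C,D,E,A]
After op 3 (swap(4, 1)): offset=1, physical=[C,B,A,D,E], logical=[B,A,D,E,C]
After op 4 (rotate(+2)): offset=3, physical=[C,B,A,D,E], logical=[D,E,C,B,A]
After op 5 (replace(1, 'o')): offset=3, physical=[C,B,A,D,o], logical=[D,o,C,B,A]
After op 6 (swap(3, 1)): offset=3, physical=[C,o,A,D,B], logical=[D,B,C,o,A]
After op 7 (rotate(+3)): offset=1, physical=[C,o,A,D,B], logical=[o,A,D,B,C]
After op 8 (swap(3, 2)): offset=1, physical=[C,o,A,B,D], logical=[o,A,B,D,C]

Answer: o,A,B,D,C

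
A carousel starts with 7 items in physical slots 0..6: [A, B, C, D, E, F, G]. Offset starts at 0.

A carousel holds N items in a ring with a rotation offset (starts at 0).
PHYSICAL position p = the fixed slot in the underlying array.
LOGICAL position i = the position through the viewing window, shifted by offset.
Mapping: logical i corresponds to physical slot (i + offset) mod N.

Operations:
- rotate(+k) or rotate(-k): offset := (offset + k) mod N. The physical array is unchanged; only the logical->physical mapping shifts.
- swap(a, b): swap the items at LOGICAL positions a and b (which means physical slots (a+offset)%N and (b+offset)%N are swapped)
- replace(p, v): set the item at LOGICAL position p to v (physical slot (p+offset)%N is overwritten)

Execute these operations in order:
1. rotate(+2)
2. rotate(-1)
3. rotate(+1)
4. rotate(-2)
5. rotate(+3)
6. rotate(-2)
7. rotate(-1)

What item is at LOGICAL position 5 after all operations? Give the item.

After op 1 (rotate(+2)): offset=2, physical=[A,B,C,D,E,F,G], logical=[C,D,E,F,G,A,B]
After op 2 (rotate(-1)): offset=1, physical=[A,B,C,D,E,F,G], logical=[B,C,D,E,F,G,A]
After op 3 (rotate(+1)): offset=2, physical=[A,B,C,D,E,F,G], logical=[C,D,E,F,G,A,B]
After op 4 (rotate(-2)): offset=0, physical=[A,B,C,D,E,F,G], logical=[A,B,C,D,E,F,G]
After op 5 (rotate(+3)): offset=3, physical=[A,B,C,D,E,F,G], logical=[D,E,F,G,A,B,C]
After op 6 (rotate(-2)): offset=1, physical=[A,B,C,D,E,F,G], logical=[B,C,D,E,F,G,A]
After op 7 (rotate(-1)): offset=0, physical=[A,B,C,D,E,F,G], logical=[A,B,C,D,E,F,G]

Answer: F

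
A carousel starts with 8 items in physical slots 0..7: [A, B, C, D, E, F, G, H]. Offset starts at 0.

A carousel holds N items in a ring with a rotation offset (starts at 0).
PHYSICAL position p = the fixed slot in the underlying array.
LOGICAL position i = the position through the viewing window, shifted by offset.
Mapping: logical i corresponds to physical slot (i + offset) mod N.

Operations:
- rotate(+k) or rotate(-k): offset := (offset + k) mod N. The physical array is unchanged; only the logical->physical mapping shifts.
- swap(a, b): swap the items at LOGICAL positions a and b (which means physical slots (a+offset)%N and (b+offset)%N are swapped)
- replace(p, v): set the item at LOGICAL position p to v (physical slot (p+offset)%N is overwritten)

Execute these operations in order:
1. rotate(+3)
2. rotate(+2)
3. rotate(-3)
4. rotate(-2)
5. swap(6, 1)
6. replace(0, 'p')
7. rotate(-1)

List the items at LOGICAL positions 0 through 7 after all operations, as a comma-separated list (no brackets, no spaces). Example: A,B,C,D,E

After op 1 (rotate(+3)): offset=3, physical=[A,B,C,D,E,F,G,H], logical=[D,E,F,G,H,A,B,C]
After op 2 (rotate(+2)): offset=5, physical=[A,B,C,D,E,F,G,H], logical=[F,G,H,A,B,C,D,E]
After op 3 (rotate(-3)): offset=2, physical=[A,B,C,D,E,F,G,H], logical=[C,D,E,F,G,H,A,B]
After op 4 (rotate(-2)): offset=0, physical=[A,B,C,D,E,F,G,H], logical=[A,B,C,D,E,F,G,H]
After op 5 (swap(6, 1)): offset=0, physical=[A,G,C,D,E,F,B,H], logical=[A,G,C,D,E,F,B,H]
After op 6 (replace(0, 'p')): offset=0, physical=[p,G,C,D,E,F,B,H], logical=[p,G,C,D,E,F,B,H]
After op 7 (rotate(-1)): offset=7, physical=[p,G,C,D,E,F,B,H], logical=[H,p,G,C,D,E,F,B]

Answer: H,p,G,C,D,E,F,B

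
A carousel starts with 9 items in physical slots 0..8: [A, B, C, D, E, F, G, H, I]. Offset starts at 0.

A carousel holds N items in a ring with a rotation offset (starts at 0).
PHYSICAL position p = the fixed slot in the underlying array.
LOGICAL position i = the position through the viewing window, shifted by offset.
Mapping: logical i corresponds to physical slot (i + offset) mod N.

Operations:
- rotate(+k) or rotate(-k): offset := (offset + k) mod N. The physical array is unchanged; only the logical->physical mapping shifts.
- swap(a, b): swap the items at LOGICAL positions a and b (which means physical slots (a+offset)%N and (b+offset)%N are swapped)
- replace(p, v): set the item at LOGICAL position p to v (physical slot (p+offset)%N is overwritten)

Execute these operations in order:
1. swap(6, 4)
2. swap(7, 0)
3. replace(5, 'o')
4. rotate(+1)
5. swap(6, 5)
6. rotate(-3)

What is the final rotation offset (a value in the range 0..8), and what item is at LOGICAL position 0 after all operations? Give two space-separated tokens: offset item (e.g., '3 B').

Answer: 7 E

Derivation:
After op 1 (swap(6, 4)): offset=0, physical=[A,B,C,D,G,F,E,H,I], logical=[A,B,C,D,G,F,E,H,I]
After op 2 (swap(7, 0)): offset=0, physical=[H,B,C,D,G,F,E,A,I], logical=[H,B,C,D,G,F,E,A,I]
After op 3 (replace(5, 'o')): offset=0, physical=[H,B,C,D,G,o,E,A,I], logical=[H,B,C,D,G,o,E,A,I]
After op 4 (rotate(+1)): offset=1, physical=[H,B,C,D,G,o,E,A,I], logical=[B,C,D,G,o,E,A,I,H]
After op 5 (swap(6, 5)): offset=1, physical=[H,B,C,D,G,o,A,E,I], logical=[B,C,D,G,o,A,E,I,H]
After op 6 (rotate(-3)): offset=7, physical=[H,B,C,D,G,o,A,E,I], logical=[E,I,H,B,C,D,G,o,A]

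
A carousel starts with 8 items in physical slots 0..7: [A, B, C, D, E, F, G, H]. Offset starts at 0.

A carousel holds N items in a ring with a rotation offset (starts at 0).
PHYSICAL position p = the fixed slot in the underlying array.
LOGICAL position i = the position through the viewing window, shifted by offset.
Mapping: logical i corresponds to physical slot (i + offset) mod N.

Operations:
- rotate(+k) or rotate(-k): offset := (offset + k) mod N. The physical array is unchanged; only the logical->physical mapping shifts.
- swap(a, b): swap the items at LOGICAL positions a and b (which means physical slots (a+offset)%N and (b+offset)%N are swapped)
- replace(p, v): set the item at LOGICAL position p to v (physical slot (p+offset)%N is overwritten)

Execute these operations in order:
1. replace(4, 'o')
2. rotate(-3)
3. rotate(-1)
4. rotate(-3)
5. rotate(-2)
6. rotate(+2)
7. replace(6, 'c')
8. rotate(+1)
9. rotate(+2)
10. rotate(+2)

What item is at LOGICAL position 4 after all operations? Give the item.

After op 1 (replace(4, 'o')): offset=0, physical=[A,B,C,D,o,F,G,H], logical=[A,B,C,D,o,F,G,H]
After op 2 (rotate(-3)): offset=5, physical=[A,B,C,D,o,F,G,H], logical=[F,G,H,A,B,C,D,o]
After op 3 (rotate(-1)): offset=4, physical=[A,B,C,D,o,F,G,H], logical=[o,F,G,H,A,B,C,D]
After op 4 (rotate(-3)): offset=1, physical=[A,B,C,D,o,F,G,H], logical=[B,C,D,o,F,G,H,A]
After op 5 (rotate(-2)): offset=7, physical=[A,B,C,D,o,F,G,H], logical=[H,A,B,C,D,o,F,G]
After op 6 (rotate(+2)): offset=1, physical=[A,B,C,D,o,F,G,H], logical=[B,C,D,o,F,G,H,A]
After op 7 (replace(6, 'c')): offset=1, physical=[A,B,C,D,o,F,G,c], logical=[B,C,D,o,F,G,c,A]
After op 8 (rotate(+1)): offset=2, physical=[A,B,C,D,o,F,G,c], logical=[C,D,o,F,G,c,A,B]
After op 9 (rotate(+2)): offset=4, physical=[A,B,C,D,o,F,G,c], logical=[o,F,G,c,A,B,C,D]
After op 10 (rotate(+2)): offset=6, physical=[A,B,C,D,o,F,G,c], logical=[G,c,A,B,C,D,o,F]

Answer: C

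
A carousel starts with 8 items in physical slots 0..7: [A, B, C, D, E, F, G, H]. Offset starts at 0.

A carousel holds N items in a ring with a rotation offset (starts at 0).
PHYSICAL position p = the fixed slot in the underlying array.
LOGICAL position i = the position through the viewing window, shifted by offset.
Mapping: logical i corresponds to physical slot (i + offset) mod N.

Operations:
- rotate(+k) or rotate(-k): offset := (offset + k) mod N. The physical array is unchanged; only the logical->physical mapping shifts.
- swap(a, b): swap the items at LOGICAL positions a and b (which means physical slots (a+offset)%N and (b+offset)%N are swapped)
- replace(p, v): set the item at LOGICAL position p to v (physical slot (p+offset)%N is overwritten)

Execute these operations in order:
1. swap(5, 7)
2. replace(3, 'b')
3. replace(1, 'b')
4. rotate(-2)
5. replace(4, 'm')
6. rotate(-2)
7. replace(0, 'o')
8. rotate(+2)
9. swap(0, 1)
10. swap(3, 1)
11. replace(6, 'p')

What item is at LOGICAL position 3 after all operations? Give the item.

After op 1 (swap(5, 7)): offset=0, physical=[A,B,C,D,E,H,G,F], logical=[A,B,C,D,E,H,G,F]
After op 2 (replace(3, 'b')): offset=0, physical=[A,B,C,b,E,H,G,F], logical=[A,B,C,b,E,H,G,F]
After op 3 (replace(1, 'b')): offset=0, physical=[A,b,C,b,E,H,G,F], logical=[A,b,C,b,E,H,G,F]
After op 4 (rotate(-2)): offset=6, physical=[A,b,C,b,E,H,G,F], logical=[G,F,A,b,C,b,E,H]
After op 5 (replace(4, 'm')): offset=6, physical=[A,b,m,b,E,H,G,F], logical=[G,F,A,b,m,b,E,H]
After op 6 (rotate(-2)): offset=4, physical=[A,b,m,b,E,H,G,F], logical=[E,H,G,F,A,b,m,b]
After op 7 (replace(0, 'o')): offset=4, physical=[A,b,m,b,o,H,G,F], logical=[o,H,G,F,A,b,m,b]
After op 8 (rotate(+2)): offset=6, physical=[A,b,m,b,o,H,G,F], logical=[G,F,A,b,m,b,o,H]
After op 9 (swap(0, 1)): offset=6, physical=[A,b,m,b,o,H,F,G], logical=[F,G,A,b,m,b,o,H]
After op 10 (swap(3, 1)): offset=6, physical=[A,G,m,b,o,H,F,b], logical=[F,b,A,G,m,b,o,H]
After op 11 (replace(6, 'p')): offset=6, physical=[A,G,m,b,p,H,F,b], logical=[F,b,A,G,m,b,p,H]

Answer: G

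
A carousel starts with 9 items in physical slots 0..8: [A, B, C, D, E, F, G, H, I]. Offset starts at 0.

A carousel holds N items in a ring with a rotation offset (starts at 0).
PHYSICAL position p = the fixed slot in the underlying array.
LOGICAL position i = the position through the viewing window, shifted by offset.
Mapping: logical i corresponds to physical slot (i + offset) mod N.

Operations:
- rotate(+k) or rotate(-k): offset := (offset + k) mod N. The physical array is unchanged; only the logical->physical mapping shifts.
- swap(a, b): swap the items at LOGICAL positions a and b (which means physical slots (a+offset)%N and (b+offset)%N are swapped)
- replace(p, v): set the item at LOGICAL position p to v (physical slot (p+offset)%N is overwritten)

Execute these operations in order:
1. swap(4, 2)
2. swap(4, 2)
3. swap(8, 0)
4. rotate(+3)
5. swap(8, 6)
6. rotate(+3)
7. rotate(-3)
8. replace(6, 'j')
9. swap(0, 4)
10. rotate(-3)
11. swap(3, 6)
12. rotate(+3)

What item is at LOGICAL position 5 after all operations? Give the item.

Answer: A

Derivation:
After op 1 (swap(4, 2)): offset=0, physical=[A,B,E,D,C,F,G,H,I], logical=[A,B,E,D,C,F,G,H,I]
After op 2 (swap(4, 2)): offset=0, physical=[A,B,C,D,E,F,G,H,I], logical=[A,B,C,D,E,F,G,H,I]
After op 3 (swap(8, 0)): offset=0, physical=[I,B,C,D,E,F,G,H,A], logical=[I,B,C,D,E,F,G,H,A]
After op 4 (rotate(+3)): offset=3, physical=[I,B,C,D,E,F,G,H,A], logical=[D,E,F,G,H,A,I,B,C]
After op 5 (swap(8, 6)): offset=3, physical=[C,B,I,D,E,F,G,H,A], logical=[D,E,F,G,H,A,C,B,I]
After op 6 (rotate(+3)): offset=6, physical=[C,B,I,D,E,F,G,H,A], logical=[G,H,A,C,B,I,D,E,F]
After op 7 (rotate(-3)): offset=3, physical=[C,B,I,D,E,F,G,H,A], logical=[D,E,F,G,H,A,C,B,I]
After op 8 (replace(6, 'j')): offset=3, physical=[j,B,I,D,E,F,G,H,A], logical=[D,E,F,G,H,A,j,B,I]
After op 9 (swap(0, 4)): offset=3, physical=[j,B,I,H,E,F,G,D,A], logical=[H,E,F,G,D,A,j,B,I]
After op 10 (rotate(-3)): offset=0, physical=[j,B,I,H,E,F,G,D,A], logical=[j,B,I,H,E,F,G,D,A]
After op 11 (swap(3, 6)): offset=0, physical=[j,B,I,G,E,F,H,D,A], logical=[j,B,I,G,E,F,H,D,A]
After op 12 (rotate(+3)): offset=3, physical=[j,B,I,G,E,F,H,D,A], logical=[G,E,F,H,D,A,j,B,I]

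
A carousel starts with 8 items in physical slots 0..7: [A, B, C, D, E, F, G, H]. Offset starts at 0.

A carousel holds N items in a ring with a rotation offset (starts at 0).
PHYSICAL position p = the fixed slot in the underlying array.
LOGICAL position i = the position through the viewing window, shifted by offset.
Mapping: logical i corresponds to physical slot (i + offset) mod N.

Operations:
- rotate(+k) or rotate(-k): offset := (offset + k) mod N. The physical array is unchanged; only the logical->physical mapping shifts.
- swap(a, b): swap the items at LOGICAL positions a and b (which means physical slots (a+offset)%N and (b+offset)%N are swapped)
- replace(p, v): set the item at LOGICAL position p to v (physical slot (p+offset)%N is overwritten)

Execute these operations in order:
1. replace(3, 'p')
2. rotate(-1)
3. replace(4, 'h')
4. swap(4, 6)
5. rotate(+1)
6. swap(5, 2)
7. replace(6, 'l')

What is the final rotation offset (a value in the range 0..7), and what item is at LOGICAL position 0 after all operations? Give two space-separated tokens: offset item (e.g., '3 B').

Answer: 0 A

Derivation:
After op 1 (replace(3, 'p')): offset=0, physical=[A,B,C,p,E,F,G,H], logical=[A,B,C,p,E,F,G,H]
After op 2 (rotate(-1)): offset=7, physical=[A,B,C,p,E,F,G,H], logical=[H,A,B,C,p,E,F,G]
After op 3 (replace(4, 'h')): offset=7, physical=[A,B,C,h,E,F,G,H], logical=[H,A,B,C,h,E,F,G]
After op 4 (swap(4, 6)): offset=7, physical=[A,B,C,F,E,h,G,H], logical=[H,A,B,C,F,E,h,G]
After op 5 (rotate(+1)): offset=0, physical=[A,B,C,F,E,h,G,H], logical=[A,B,C,F,E,h,G,H]
After op 6 (swap(5, 2)): offset=0, physical=[A,B,h,F,E,C,G,H], logical=[A,B,h,F,E,C,G,H]
After op 7 (replace(6, 'l')): offset=0, physical=[A,B,h,F,E,C,l,H], logical=[A,B,h,F,E,C,l,H]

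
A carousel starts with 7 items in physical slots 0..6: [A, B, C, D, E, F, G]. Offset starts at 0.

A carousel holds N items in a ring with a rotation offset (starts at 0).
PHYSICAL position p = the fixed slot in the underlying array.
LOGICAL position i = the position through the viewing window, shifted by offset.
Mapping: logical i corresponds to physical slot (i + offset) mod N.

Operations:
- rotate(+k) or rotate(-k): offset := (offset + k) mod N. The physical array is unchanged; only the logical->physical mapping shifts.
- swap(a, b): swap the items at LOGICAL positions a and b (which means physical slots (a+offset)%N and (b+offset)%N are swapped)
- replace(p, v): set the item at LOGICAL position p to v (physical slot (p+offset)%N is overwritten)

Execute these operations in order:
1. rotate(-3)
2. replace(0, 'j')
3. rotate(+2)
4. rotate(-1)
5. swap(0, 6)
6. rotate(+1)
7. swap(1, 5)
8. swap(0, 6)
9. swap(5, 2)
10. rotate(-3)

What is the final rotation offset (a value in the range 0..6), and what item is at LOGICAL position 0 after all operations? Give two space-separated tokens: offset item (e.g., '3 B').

After op 1 (rotate(-3)): offset=4, physical=[A,B,C,D,E,F,G], logical=[E,F,G,A,B,C,D]
After op 2 (replace(0, 'j')): offset=4, physical=[A,B,C,D,j,F,G], logical=[j,F,G,A,B,C,D]
After op 3 (rotate(+2)): offset=6, physical=[A,B,C,D,j,F,G], logical=[G,A,B,C,D,j,F]
After op 4 (rotate(-1)): offset=5, physical=[A,B,C,D,j,F,G], logical=[F,G,A,B,C,D,j]
After op 5 (swap(0, 6)): offset=5, physical=[A,B,C,D,F,j,G], logical=[j,G,A,B,C,D,F]
After op 6 (rotate(+1)): offset=6, physical=[A,B,C,D,F,j,G], logical=[G,A,B,C,D,F,j]
After op 7 (swap(1, 5)): offset=6, physical=[F,B,C,D,A,j,G], logical=[G,F,B,C,D,A,j]
After op 8 (swap(0, 6)): offset=6, physical=[F,B,C,D,A,G,j], logical=[j,F,B,C,D,A,G]
After op 9 (swap(5, 2)): offset=6, physical=[F,A,C,D,B,G,j], logical=[j,F,A,C,D,B,G]
After op 10 (rotate(-3)): offset=3, physical=[F,A,C,D,B,G,j], logical=[D,B,G,j,F,A,C]

Answer: 3 D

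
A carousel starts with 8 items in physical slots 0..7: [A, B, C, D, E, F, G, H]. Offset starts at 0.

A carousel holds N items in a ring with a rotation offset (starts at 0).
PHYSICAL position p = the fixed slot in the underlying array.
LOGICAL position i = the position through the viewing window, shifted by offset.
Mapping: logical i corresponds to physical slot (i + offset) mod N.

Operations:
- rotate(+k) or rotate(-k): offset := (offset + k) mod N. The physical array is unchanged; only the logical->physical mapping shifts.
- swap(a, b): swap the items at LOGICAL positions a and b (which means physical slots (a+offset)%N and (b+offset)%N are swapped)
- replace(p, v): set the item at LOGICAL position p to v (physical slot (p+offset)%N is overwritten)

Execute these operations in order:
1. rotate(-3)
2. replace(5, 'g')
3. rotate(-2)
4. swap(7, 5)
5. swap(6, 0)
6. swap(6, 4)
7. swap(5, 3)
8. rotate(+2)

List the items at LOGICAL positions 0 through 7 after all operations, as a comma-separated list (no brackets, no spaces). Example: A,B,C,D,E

After op 1 (rotate(-3)): offset=5, physical=[A,B,C,D,E,F,G,H], logical=[F,G,H,A,B,C,D,E]
After op 2 (replace(5, 'g')): offset=5, physical=[A,B,g,D,E,F,G,H], logical=[F,G,H,A,B,g,D,E]
After op 3 (rotate(-2)): offset=3, physical=[A,B,g,D,E,F,G,H], logical=[D,E,F,G,H,A,B,g]
After op 4 (swap(7, 5)): offset=3, physical=[g,B,A,D,E,F,G,H], logical=[D,E,F,G,H,g,B,A]
After op 5 (swap(6, 0)): offset=3, physical=[g,D,A,B,E,F,G,H], logical=[B,E,F,G,H,g,D,A]
After op 6 (swap(6, 4)): offset=3, physical=[g,H,A,B,E,F,G,D], logical=[B,E,F,G,D,g,H,A]
After op 7 (swap(5, 3)): offset=3, physical=[G,H,A,B,E,F,g,D], logical=[B,E,F,g,D,G,H,A]
After op 8 (rotate(+2)): offset=5, physical=[G,H,A,B,E,F,g,D], logical=[F,g,D,G,H,A,B,E]

Answer: F,g,D,G,H,A,B,E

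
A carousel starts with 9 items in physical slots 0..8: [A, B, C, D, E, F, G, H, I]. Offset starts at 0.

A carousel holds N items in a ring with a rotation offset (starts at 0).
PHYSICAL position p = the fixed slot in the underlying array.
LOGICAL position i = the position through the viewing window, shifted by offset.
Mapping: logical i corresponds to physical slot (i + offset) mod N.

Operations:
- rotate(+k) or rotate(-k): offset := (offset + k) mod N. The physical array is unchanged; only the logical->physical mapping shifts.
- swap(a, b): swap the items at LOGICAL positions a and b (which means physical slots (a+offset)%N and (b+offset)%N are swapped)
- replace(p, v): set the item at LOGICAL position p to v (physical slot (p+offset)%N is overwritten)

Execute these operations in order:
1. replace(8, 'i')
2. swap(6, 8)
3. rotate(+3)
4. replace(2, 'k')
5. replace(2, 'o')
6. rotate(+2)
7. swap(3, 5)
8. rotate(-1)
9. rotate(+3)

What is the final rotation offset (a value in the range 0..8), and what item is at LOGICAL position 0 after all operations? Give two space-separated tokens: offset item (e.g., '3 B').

After op 1 (replace(8, 'i')): offset=0, physical=[A,B,C,D,E,F,G,H,i], logical=[A,B,C,D,E,F,G,H,i]
After op 2 (swap(6, 8)): offset=0, physical=[A,B,C,D,E,F,i,H,G], logical=[A,B,C,D,E,F,i,H,G]
After op 3 (rotate(+3)): offset=3, physical=[A,B,C,D,E,F,i,H,G], logical=[D,E,F,i,H,G,A,B,C]
After op 4 (replace(2, 'k')): offset=3, physical=[A,B,C,D,E,k,i,H,G], logical=[D,E,k,i,H,G,A,B,C]
After op 5 (replace(2, 'o')): offset=3, physical=[A,B,C,D,E,o,i,H,G], logical=[D,E,o,i,H,G,A,B,C]
After op 6 (rotate(+2)): offset=5, physical=[A,B,C,D,E,o,i,H,G], logical=[o,i,H,G,A,B,C,D,E]
After op 7 (swap(3, 5)): offset=5, physical=[A,G,C,D,E,o,i,H,B], logical=[o,i,H,B,A,G,C,D,E]
After op 8 (rotate(-1)): offset=4, physical=[A,G,C,D,E,o,i,H,B], logical=[E,o,i,H,B,A,G,C,D]
After op 9 (rotate(+3)): offset=7, physical=[A,G,C,D,E,o,i,H,B], logical=[H,B,A,G,C,D,E,o,i]

Answer: 7 H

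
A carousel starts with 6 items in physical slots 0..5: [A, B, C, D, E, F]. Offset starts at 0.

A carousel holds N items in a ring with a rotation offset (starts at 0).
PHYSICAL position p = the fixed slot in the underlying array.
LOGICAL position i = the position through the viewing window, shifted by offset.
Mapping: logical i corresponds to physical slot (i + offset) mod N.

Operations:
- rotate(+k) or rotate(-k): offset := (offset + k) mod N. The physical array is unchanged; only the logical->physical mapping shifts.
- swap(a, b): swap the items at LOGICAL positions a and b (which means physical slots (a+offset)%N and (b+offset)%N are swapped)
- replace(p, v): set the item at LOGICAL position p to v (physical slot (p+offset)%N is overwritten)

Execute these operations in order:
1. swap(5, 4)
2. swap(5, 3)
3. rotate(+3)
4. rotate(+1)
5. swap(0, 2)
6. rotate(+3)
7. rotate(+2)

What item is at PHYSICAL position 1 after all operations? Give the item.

After op 1 (swap(5, 4)): offset=0, physical=[A,B,C,D,F,E], logical=[A,B,C,D,F,E]
After op 2 (swap(5, 3)): offset=0, physical=[A,B,C,E,F,D], logical=[A,B,C,E,F,D]
After op 3 (rotate(+3)): offset=3, physical=[A,B,C,E,F,D], logical=[E,F,D,A,B,C]
After op 4 (rotate(+1)): offset=4, physical=[A,B,C,E,F,D], logical=[F,D,A,B,C,E]
After op 5 (swap(0, 2)): offset=4, physical=[F,B,C,E,A,D], logical=[A,D,F,B,C,E]
After op 6 (rotate(+3)): offset=1, physical=[F,B,C,E,A,D], logical=[B,C,E,A,D,F]
After op 7 (rotate(+2)): offset=3, physical=[F,B,C,E,A,D], logical=[E,A,D,F,B,C]

Answer: B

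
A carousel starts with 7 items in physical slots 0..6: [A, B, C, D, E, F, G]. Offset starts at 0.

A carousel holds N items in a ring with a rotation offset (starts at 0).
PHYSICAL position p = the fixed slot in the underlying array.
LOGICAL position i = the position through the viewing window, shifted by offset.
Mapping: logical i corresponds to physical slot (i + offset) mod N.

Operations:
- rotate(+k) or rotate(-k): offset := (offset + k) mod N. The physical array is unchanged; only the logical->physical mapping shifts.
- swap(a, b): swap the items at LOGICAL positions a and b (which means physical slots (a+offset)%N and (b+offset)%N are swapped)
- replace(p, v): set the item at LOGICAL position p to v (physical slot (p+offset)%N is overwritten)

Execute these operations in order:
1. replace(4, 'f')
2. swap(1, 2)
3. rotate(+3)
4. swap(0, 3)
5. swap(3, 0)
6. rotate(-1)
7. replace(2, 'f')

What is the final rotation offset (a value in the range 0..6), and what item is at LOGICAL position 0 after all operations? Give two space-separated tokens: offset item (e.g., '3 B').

After op 1 (replace(4, 'f')): offset=0, physical=[A,B,C,D,f,F,G], logical=[A,B,C,D,f,F,G]
After op 2 (swap(1, 2)): offset=0, physical=[A,C,B,D,f,F,G], logical=[A,C,B,D,f,F,G]
After op 3 (rotate(+3)): offset=3, physical=[A,C,B,D,f,F,G], logical=[D,f,F,G,A,C,B]
After op 4 (swap(0, 3)): offset=3, physical=[A,C,B,G,f,F,D], logical=[G,f,F,D,A,C,B]
After op 5 (swap(3, 0)): offset=3, physical=[A,C,B,D,f,F,G], logical=[D,f,F,G,A,C,B]
After op 6 (rotate(-1)): offset=2, physical=[A,C,B,D,f,F,G], logical=[B,D,f,F,G,A,C]
After op 7 (replace(2, 'f')): offset=2, physical=[A,C,B,D,f,F,G], logical=[B,D,f,F,G,A,C]

Answer: 2 B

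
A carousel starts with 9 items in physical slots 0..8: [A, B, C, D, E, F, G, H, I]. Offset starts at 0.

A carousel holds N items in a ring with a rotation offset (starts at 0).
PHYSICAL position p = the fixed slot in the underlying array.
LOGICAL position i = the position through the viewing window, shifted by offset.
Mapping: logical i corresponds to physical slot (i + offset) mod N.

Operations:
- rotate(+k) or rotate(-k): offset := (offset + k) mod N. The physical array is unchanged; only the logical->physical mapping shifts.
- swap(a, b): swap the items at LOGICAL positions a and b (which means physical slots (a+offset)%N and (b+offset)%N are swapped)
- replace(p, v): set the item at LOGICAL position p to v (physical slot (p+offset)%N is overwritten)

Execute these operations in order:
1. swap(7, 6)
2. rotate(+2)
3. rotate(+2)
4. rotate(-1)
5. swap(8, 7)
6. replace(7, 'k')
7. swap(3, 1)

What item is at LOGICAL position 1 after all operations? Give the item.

After op 1 (swap(7, 6)): offset=0, physical=[A,B,C,D,E,F,H,G,I], logical=[A,B,C,D,E,F,H,G,I]
After op 2 (rotate(+2)): offset=2, physical=[A,B,C,D,E,F,H,G,I], logical=[C,D,E,F,H,G,I,A,B]
After op 3 (rotate(+2)): offset=4, physical=[A,B,C,D,E,F,H,G,I], logical=[E,F,H,G,I,A,B,C,D]
After op 4 (rotate(-1)): offset=3, physical=[A,B,C,D,E,F,H,G,I], logical=[D,E,F,H,G,I,A,B,C]
After op 5 (swap(8, 7)): offset=3, physical=[A,C,B,D,E,F,H,G,I], logical=[D,E,F,H,G,I,A,C,B]
After op 6 (replace(7, 'k')): offset=3, physical=[A,k,B,D,E,F,H,G,I], logical=[D,E,F,H,G,I,A,k,B]
After op 7 (swap(3, 1)): offset=3, physical=[A,k,B,D,H,F,E,G,I], logical=[D,H,F,E,G,I,A,k,B]

Answer: H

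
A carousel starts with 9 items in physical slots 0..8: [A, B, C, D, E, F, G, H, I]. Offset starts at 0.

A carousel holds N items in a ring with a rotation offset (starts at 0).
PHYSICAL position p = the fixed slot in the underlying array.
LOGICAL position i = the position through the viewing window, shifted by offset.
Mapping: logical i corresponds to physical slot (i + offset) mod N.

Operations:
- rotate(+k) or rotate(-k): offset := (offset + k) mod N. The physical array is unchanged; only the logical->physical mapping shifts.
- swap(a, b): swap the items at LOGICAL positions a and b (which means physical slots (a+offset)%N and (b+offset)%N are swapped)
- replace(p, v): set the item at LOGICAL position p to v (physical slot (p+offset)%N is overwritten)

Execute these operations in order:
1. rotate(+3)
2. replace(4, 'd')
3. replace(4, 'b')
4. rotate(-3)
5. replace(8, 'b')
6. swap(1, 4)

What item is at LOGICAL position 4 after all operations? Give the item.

Answer: B

Derivation:
After op 1 (rotate(+3)): offset=3, physical=[A,B,C,D,E,F,G,H,I], logical=[D,E,F,G,H,I,A,B,C]
After op 2 (replace(4, 'd')): offset=3, physical=[A,B,C,D,E,F,G,d,I], logical=[D,E,F,G,d,I,A,B,C]
After op 3 (replace(4, 'b')): offset=3, physical=[A,B,C,D,E,F,G,b,I], logical=[D,E,F,G,b,I,A,B,C]
After op 4 (rotate(-3)): offset=0, physical=[A,B,C,D,E,F,G,b,I], logical=[A,B,C,D,E,F,G,b,I]
After op 5 (replace(8, 'b')): offset=0, physical=[A,B,C,D,E,F,G,b,b], logical=[A,B,C,D,E,F,G,b,b]
After op 6 (swap(1, 4)): offset=0, physical=[A,E,C,D,B,F,G,b,b], logical=[A,E,C,D,B,F,G,b,b]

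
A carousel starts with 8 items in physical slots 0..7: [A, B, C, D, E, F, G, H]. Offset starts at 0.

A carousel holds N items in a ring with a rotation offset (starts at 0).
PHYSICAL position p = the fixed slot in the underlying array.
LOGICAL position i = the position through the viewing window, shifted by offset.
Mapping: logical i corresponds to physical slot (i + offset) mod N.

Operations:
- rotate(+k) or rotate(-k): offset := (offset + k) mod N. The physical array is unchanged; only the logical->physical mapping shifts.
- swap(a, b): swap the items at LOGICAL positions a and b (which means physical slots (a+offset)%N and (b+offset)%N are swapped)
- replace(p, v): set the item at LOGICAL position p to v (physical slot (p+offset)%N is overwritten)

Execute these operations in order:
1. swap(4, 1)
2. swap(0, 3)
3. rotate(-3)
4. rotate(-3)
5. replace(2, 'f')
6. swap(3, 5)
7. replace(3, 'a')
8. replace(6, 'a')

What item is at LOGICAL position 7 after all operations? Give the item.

After op 1 (swap(4, 1)): offset=0, physical=[A,E,C,D,B,F,G,H], logical=[A,E,C,D,B,F,G,H]
After op 2 (swap(0, 3)): offset=0, physical=[D,E,C,A,B,F,G,H], logical=[D,E,C,A,B,F,G,H]
After op 3 (rotate(-3)): offset=5, physical=[D,E,C,A,B,F,G,H], logical=[F,G,H,D,E,C,A,B]
After op 4 (rotate(-3)): offset=2, physical=[D,E,C,A,B,F,G,H], logical=[C,A,B,F,G,H,D,E]
After op 5 (replace(2, 'f')): offset=2, physical=[D,E,C,A,f,F,G,H], logical=[C,A,f,F,G,H,D,E]
After op 6 (swap(3, 5)): offset=2, physical=[D,E,C,A,f,H,G,F], logical=[C,A,f,H,G,F,D,E]
After op 7 (replace(3, 'a')): offset=2, physical=[D,E,C,A,f,a,G,F], logical=[C,A,f,a,G,F,D,E]
After op 8 (replace(6, 'a')): offset=2, physical=[a,E,C,A,f,a,G,F], logical=[C,A,f,a,G,F,a,E]

Answer: E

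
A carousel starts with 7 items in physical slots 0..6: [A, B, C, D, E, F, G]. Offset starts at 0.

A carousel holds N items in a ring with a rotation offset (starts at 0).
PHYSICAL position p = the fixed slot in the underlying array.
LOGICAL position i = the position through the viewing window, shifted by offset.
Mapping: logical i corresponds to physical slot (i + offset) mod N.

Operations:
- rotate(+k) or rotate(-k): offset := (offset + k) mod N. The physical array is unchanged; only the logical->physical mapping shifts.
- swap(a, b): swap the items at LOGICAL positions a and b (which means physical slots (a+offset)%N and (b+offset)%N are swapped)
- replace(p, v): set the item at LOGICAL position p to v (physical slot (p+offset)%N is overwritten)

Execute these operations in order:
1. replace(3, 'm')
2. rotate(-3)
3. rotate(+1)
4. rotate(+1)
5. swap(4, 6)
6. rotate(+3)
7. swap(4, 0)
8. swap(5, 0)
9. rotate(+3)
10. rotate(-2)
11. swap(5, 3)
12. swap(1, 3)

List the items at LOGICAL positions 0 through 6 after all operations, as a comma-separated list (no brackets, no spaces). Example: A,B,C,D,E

After op 1 (replace(3, 'm')): offset=0, physical=[A,B,C,m,E,F,G], logical=[A,B,C,m,E,F,G]
After op 2 (rotate(-3)): offset=4, physical=[A,B,C,m,E,F,G], logical=[E,F,G,A,B,C,m]
After op 3 (rotate(+1)): offset=5, physical=[A,B,C,m,E,F,G], logical=[F,G,A,B,C,m,E]
After op 4 (rotate(+1)): offset=6, physical=[A,B,C,m,E,F,G], logical=[G,A,B,C,m,E,F]
After op 5 (swap(4, 6)): offset=6, physical=[A,B,C,F,E,m,G], logical=[G,A,B,C,F,E,m]
After op 6 (rotate(+3)): offset=2, physical=[A,B,C,F,E,m,G], logical=[C,F,E,m,G,A,B]
After op 7 (swap(4, 0)): offset=2, physical=[A,B,G,F,E,m,C], logical=[G,F,E,m,C,A,B]
After op 8 (swap(5, 0)): offset=2, physical=[G,B,A,F,E,m,C], logical=[A,F,E,m,C,G,B]
After op 9 (rotate(+3)): offset=5, physical=[G,B,A,F,E,m,C], logical=[m,C,G,B,A,F,E]
After op 10 (rotate(-2)): offset=3, physical=[G,B,A,F,E,m,C], logical=[F,E,m,C,G,B,A]
After op 11 (swap(5, 3)): offset=3, physical=[G,C,A,F,E,m,B], logical=[F,E,m,B,G,C,A]
After op 12 (swap(1, 3)): offset=3, physical=[G,C,A,F,B,m,E], logical=[F,B,m,E,G,C,A]

Answer: F,B,m,E,G,C,A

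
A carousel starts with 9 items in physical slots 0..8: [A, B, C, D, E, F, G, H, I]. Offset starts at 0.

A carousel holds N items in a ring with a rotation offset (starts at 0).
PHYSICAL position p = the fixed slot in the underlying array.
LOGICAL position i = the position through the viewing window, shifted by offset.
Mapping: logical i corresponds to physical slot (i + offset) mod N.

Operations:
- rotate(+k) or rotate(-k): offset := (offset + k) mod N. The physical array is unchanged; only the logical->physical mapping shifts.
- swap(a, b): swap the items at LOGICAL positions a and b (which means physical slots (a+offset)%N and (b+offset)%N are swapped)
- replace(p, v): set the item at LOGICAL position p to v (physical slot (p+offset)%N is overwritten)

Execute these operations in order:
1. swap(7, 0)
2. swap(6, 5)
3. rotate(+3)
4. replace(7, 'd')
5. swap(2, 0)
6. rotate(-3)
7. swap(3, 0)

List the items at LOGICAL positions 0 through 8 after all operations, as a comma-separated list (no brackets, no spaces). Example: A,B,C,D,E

Answer: G,d,C,H,E,D,F,A,I

Derivation:
After op 1 (swap(7, 0)): offset=0, physical=[H,B,C,D,E,F,G,A,I], logical=[H,B,C,D,E,F,G,A,I]
After op 2 (swap(6, 5)): offset=0, physical=[H,B,C,D,E,G,F,A,I], logical=[H,B,C,D,E,G,F,A,I]
After op 3 (rotate(+3)): offset=3, physical=[H,B,C,D,E,G,F,A,I], logical=[D,E,G,F,A,I,H,B,C]
After op 4 (replace(7, 'd')): offset=3, physical=[H,d,C,D,E,G,F,A,I], logical=[D,E,G,F,A,I,H,d,C]
After op 5 (swap(2, 0)): offset=3, physical=[H,d,C,G,E,D,F,A,I], logical=[G,E,D,F,A,I,H,d,C]
After op 6 (rotate(-3)): offset=0, physical=[H,d,C,G,E,D,F,A,I], logical=[H,d,C,G,E,D,F,A,I]
After op 7 (swap(3, 0)): offset=0, physical=[G,d,C,H,E,D,F,A,I], logical=[G,d,C,H,E,D,F,A,I]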